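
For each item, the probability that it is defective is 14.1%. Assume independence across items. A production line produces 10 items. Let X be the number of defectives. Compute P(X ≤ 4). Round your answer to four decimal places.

0.9924

X ~ Binomial(10, 0.141); P(X ≤ 4) = Σ C(10,k) p^k (1−p)^(10−k) over k:
  k=0: C(10,0)·0.141^0·0.859^10 = 0.218742
  k=1: C(10,1)·0.141^1·0.859^9 = 0.359052
  k=2: C(10,2)·0.141^2·0.859^8 = 0.265214
  k=3: C(10,3)·0.141^3·0.859^7 = 0.116089
  k=4: C(10,4)·0.141^4·0.859^6 = 0.033347
Total = 0.992443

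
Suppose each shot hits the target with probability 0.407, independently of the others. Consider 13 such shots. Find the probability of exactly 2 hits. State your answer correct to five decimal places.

X ~ Binomial(n=13, p=0.407).
P(X=2) = C(13,2) · p^2 · (1−p)^11
= 78 · 0.16565 · 0.0031886 = 0.0411988

0.04120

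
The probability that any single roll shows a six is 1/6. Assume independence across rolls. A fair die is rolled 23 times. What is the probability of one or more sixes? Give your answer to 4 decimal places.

0.9849

P(at least one) = 1 − P(none) = 1 − (1 − 0.166667)^23
= 1 − 0.015095 = 0.984905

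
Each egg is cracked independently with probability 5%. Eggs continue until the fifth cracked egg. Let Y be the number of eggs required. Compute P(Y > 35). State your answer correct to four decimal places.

Needing more than 35 eggs ⇔ fewer than 5 successes in the first 35. With X ~ Binomial(35, 0.05), P(Y > 35) = P(X ≤ 4).
  k=0: C(35,0)·0.05^0·0.95^35 = 0.166083
  k=1: C(35,1)·0.05^1·0.95^34 = 0.305943
  k=2: C(35,2)·0.05^2·0.95^33 = 0.273739
  k=3: C(35,3)·0.05^3·0.95^32 = 0.158480
  k=4: C(35,4)·0.05^4·0.95^31 = 0.066729
P(X ≤ 4) = 0.970974

0.9710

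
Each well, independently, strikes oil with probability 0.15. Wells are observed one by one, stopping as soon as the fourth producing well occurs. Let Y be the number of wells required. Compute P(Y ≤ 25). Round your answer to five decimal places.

0.52888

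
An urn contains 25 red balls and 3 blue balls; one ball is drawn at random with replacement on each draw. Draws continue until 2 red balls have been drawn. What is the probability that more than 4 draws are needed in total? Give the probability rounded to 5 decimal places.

0.00452

Needing more than 4 draws ⇔ fewer than 2 successes in the first 4. With X ~ Binomial(4, 0.892857), P(Y > 4) = P(X ≤ 1).
  k=0: C(4,0)·0.892857^0·0.107143^4 = 0.0001318
  k=1: C(4,1)·0.892857^1·0.107143^3 = 0.0043927
P(X ≤ 1) = 0.0045245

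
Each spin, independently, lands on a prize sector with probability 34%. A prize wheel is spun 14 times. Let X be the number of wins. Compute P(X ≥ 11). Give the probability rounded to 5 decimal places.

0.00084

X ~ Binomial(14, 0.34); P(X ≥ 11) = Σ C(14,k) p^k (1−p)^(14−k) over k:
  k=11: C(14,11)·0.34^11·0.66^3 = 0.0007345
  k=12: C(14,12)·0.34^12·0.66^2 = 0.0000946
  k=13: C(14,13)·0.34^13·0.66^1 = 0.0000075
  k=14: C(14,14)·0.34^14·0.66^0 = 0.0000003
Total = 0.0008369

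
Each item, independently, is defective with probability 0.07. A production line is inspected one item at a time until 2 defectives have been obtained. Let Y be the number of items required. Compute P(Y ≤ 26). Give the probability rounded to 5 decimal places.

Finishing within 26 items ⇔ at least 2 successes in the first 26. With X ~ Binomial(26, 0.07), P(Y ≤ 26) = 1 − P(X ≤ 1).
  k=0: C(26,0)·0.07^0·0.93^26 = 0.1515503
  k=1: C(26,1)·0.07^1·0.93^25 = 0.2965822
1 − 0.4481325 = 0.5518675

0.55187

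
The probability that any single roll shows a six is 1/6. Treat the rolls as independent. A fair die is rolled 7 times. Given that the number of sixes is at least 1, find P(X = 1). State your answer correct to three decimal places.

X ~ Binomial(7, 0.166667). Want P(X=1 | X≥1) = P(X=1) / P(X≥1).
P(X=1) = C(7,1)·0.166667^1·0.833333^6 = 0.39071
P(X≥1) = 1 − 0.27908 = 0.72092
Ratio = 0.39071 / 0.72092 = 0.54197

0.542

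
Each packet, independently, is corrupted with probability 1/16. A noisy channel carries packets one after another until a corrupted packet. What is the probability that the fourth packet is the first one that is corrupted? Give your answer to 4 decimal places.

Geometric (trials to first success), p = 0.0625.
P(Y = 4) = (1−p)^3 · p = 0.82397 · 0.0625 = 0.051498

0.0515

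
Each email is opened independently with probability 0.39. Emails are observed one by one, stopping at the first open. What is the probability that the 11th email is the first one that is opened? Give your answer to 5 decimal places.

0.00278

Geometric (trials to first success), p = 0.39.
P(Y = 11) = (1−p)^10 · p = 0.0071334 · 0.39 = 0.0027820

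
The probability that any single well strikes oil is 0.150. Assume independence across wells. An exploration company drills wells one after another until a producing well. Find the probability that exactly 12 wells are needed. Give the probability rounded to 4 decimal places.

0.0251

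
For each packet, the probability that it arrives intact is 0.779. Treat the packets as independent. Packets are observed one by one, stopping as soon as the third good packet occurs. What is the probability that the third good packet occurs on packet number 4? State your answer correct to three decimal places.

0.313

Y = trial on which the third success occurs; negative binomial, r=3, p=0.779.
P(Y=4) = C(3,2) · p^3 · (1−p)^1
= 3 · 0.47273 · 0.221 = 0.31342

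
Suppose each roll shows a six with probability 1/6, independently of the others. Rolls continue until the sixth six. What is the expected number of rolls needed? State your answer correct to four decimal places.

36.0000

Y = total rolls until the sixth success; negative binomial with r=6, p=0.166667.
E[Y] = r / p = 6 / 0.166667 = 36.000000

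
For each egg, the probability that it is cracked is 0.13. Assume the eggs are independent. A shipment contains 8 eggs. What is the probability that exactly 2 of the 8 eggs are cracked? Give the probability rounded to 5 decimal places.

0.20519

X ~ Binomial(n=8, p=0.13).
P(X=2) = C(8,2) · p^2 · (1−p)^6
= 28 · 0.0169 · 0.43363 = 0.2051919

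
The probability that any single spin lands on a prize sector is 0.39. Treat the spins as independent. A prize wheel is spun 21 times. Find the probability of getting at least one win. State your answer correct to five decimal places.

P(at least one) = 1 − P(none) = 1 − (1 − 0.39)^21
= 1 − 0.0000310 = 0.9999690

0.99997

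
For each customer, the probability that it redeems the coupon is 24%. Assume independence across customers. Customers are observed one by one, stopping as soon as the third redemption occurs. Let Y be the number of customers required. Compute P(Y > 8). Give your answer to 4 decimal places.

Needing more than 8 customers ⇔ fewer than 3 successes in the first 8. With X ~ Binomial(8, 0.24), P(Y > 8) = P(X ≤ 2).
  k=0: C(8,0)·0.24^0·0.76^8 = 0.111303
  k=1: C(8,1)·0.24^1·0.76^7 = 0.281188
  k=2: C(8,2)·0.24^2·0.76^6 = 0.310786
P(X ≤ 2) = 0.703278

0.7033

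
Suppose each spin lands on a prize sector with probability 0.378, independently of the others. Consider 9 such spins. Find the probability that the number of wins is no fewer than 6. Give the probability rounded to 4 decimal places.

X ~ Binomial(9, 0.378); P(X ≥ 6) = Σ C(9,k) p^k (1−p)^(9−k) over k:
  k=6: C(9,6)·0.378^6·0.622^3 = 0.058966
  k=7: C(9,7)·0.378^7·0.622^2 = 0.015358
  k=8: C(9,8)·0.378^8·0.622^1 = 0.002333
  k=9: C(9,9)·0.378^9·0.622^0 = 0.000158
Total = 0.076814

0.0768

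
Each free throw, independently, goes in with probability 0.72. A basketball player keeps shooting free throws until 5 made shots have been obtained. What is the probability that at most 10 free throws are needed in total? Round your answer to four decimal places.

Finishing within 10 free throws ⇔ at least 5 successes in the first 10. With X ~ Binomial(10, 0.72), P(Y ≤ 10) = 1 − P(X ≤ 4).
  k=0: C(10,0)·0.72^0·0.28^10 = 0.000003
  k=1: C(10,1)·0.72^1·0.28^9 = 0.000076
  k=2: C(10,2)·0.72^2·0.28^8 = 0.000881
  k=3: C(10,3)·0.72^3·0.28^7 = 0.006043
  k=4: C(10,4)·0.72^4·0.28^6 = 0.027196
1 − 0.034199 = 0.965801

0.9658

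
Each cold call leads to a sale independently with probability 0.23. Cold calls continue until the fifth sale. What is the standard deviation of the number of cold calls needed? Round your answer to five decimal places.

8.53105

Y = total cold calls until the fifth success; negative binomial with r=5, p=0.23.
SD(Y) = √[r(1−p)/p²] = √(72.7788280) = 8.5310508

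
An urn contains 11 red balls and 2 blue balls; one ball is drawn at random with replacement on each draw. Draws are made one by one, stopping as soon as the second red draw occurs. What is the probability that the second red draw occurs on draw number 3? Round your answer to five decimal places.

Y = trial on which the second success occurs; negative binomial, r=2, p=0.846154.
P(Y=3) = C(2,1) · p^2 · (1−p)^1
= 2 · 0.71598 · 0.15385 = 0.2203004

0.22030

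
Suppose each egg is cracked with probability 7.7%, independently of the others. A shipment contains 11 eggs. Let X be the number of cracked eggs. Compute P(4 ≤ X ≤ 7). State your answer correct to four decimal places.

0.0075

X ~ Binomial(11, 0.077); P(4 ≤ X ≤ 7) = Σ C(11,k) p^k (1−p)^(11−k) over k:
  k=4: C(11,4)·0.077^4·0.923^7 = 0.006620
  k=5: C(11,5)·0.077^5·0.923^6 = 0.000773
  k=6: C(11,6)·0.077^6·0.923^5 = 0.000065
  k=7: C(11,7)·0.077^7·0.923^4 = 0.000004
Total = 0.007462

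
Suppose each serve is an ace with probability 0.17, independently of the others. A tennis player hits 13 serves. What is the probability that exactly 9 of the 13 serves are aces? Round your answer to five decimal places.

0.00004

X ~ Binomial(n=13, p=0.17).
P(X=9) = C(13,9) · p^9 · (1−p)^4
= 715 · 1.1859e-07 · 0.47458 = 0.0000402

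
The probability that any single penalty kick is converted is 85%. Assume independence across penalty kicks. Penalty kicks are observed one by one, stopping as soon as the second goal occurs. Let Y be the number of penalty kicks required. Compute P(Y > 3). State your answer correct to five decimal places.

0.06075

Needing more than 3 penalty kicks ⇔ fewer than 2 successes in the first 3. With X ~ Binomial(3, 0.85), P(Y > 3) = P(X ≤ 1).
  k=0: C(3,0)·0.85^0·0.15^3 = 0.0033750
  k=1: C(3,1)·0.85^1·0.15^2 = 0.0573750
P(X ≤ 1) = 0.0607500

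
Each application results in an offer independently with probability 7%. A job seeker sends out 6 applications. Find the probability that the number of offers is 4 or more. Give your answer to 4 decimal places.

0.0003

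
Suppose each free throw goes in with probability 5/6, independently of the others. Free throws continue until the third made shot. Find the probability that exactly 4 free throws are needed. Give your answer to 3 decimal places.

0.289

Y = trial on which the third success occurs; negative binomial, r=3, p=0.833333.
P(Y=4) = C(3,2) · p^3 · (1−p)^1
= 3 · 0.5787 · 0.16667 = 0.28935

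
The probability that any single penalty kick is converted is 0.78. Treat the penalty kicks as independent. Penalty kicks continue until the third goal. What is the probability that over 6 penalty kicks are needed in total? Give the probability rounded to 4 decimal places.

0.0239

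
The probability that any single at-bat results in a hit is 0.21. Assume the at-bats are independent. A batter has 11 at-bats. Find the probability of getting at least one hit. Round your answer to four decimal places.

P(at least one) = 1 − P(none) = 1 − (1 − 0.21)^11
= 1 − 0.074799 = 0.925201

0.9252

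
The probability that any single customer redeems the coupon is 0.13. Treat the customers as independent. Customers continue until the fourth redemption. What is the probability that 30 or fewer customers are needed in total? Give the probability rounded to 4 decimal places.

0.5594

Finishing within 30 customers ⇔ at least 4 successes in the first 30. With X ~ Binomial(30, 0.13), P(Y ≤ 30) = 1 − P(X ≤ 3).
  k=0: C(30,0)·0.13^0·0.87^30 = 0.015331
  k=1: C(30,1)·0.13^1·0.87^29 = 0.068726
  k=2: C(30,2)·0.13^2·0.87^28 = 0.148907
  k=3: C(30,3)·0.13^3·0.87^27 = 0.207671
1 − 0.440636 = 0.559364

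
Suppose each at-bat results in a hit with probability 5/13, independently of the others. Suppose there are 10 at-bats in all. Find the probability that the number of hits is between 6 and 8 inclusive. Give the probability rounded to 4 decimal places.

X ~ Binomial(10, 0.384615); P(6 ≤ X ≤ 8) = Σ C(10,k) p^k (1−p)^(10−k) over k:
  k=6: C(10,6)·0.384615^6·0.615385^4 = 0.097491
  k=7: C(10,7)·0.384615^7·0.615385^3 = 0.034818
  k=8: C(10,8)·0.384615^8·0.615385^2 = 0.008161
Total = 0.140470

0.1405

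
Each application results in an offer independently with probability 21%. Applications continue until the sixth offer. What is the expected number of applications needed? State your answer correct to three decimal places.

28.571

Y = total applications until the sixth success; negative binomial with r=6, p=0.21.
E[Y] = r / p = 6 / 0.21 = 28.57143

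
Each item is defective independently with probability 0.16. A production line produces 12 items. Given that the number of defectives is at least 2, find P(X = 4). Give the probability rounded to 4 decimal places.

0.1353

X ~ Binomial(12, 0.16). Want P(X=4 | X≥2) = P(X=4) / P(X≥2).
P(X=4) = C(12,4)·0.16^4·0.84^8 = 0.080412
P(X≥2) = 1 − 0.123410 − 0.282081 = 0.594509
Ratio = 0.080412 / 0.594509 = 0.135257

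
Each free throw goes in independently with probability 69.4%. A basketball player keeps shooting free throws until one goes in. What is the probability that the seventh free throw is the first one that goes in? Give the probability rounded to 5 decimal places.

0.00057

Geometric (trials to first success), p = 0.694.
P(Y = 7) = (1−p)^6 · p = 0.00082097 · 0.694 = 0.0005698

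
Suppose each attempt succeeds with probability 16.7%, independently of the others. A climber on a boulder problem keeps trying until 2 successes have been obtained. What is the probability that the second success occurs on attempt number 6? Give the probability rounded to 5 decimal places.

0.06714

Y = trial on which the second success occurs; negative binomial, r=2, p=0.167.
P(Y=6) = C(5,1) · p^2 · (1−p)^4
= 5 · 0.027889 · 0.48148 = 0.0671402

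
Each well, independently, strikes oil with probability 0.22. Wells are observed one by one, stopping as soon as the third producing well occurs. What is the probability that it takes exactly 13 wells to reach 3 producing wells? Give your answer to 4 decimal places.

Y = trial on which the third success occurs; negative binomial, r=3, p=0.22.
P(Y=13) = C(12,2) · p^3 · (1−p)^10
= 66 · 0.010648 · 0.083358 = 0.058581

0.0586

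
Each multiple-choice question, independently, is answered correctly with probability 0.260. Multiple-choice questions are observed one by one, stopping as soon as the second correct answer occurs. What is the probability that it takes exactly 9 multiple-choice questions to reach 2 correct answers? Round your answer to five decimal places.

0.06571

Y = trial on which the second success occurs; negative binomial, r=2, p=0.26.
P(Y=9) = C(8,1) · p^2 · (1−p)^7
= 8 · 0.0676 · 0.12151 = 0.0657141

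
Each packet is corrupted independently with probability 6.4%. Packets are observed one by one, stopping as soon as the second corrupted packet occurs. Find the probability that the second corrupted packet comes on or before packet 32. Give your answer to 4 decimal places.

Finishing within 32 packets ⇔ at least 2 successes in the first 32. With X ~ Binomial(32, 0.064), P(Y ≤ 32) = 1 − P(X ≤ 1).
  k=0: C(32,0)·0.064^0·0.936^32 = 0.120456
  k=1: C(32,1)·0.064^1·0.936^31 = 0.263561
1 − 0.384017 = 0.615983

0.6160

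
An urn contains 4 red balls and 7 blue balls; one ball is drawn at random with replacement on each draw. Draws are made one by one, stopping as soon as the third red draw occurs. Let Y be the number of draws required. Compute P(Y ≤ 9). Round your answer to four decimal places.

0.6937

Finishing within 9 draws ⇔ at least 3 successes in the first 9. With X ~ Binomial(9, 0.363636), P(Y ≤ 9) = 1 − P(X ≤ 2).
  k=0: C(9,0)·0.363636^0·0.636364^9 = 0.017114
  k=1: C(9,1)·0.363636^1·0.636364^8 = 0.088014
  k=2: C(9,2)·0.363636^2·0.636364^7 = 0.201175
1 − 0.306303 = 0.693697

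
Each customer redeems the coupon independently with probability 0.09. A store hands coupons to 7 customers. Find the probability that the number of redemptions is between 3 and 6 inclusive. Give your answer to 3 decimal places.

X ~ Binomial(7, 0.09); P(3 ≤ X ≤ 6) = Σ C(7,k) p^k (1−p)^(7−k) over k:
  k=3: C(7,3)·0.09^3·0.91^4 = 0.01750
  k=4: C(7,4)·0.09^4·0.91^3 = 0.00173
  k=5: C(7,5)·0.09^5·0.91^2 = 0.00010
  k=6: C(7,6)·0.09^6·0.91^1 = 0.00000
Total = 0.01933

0.019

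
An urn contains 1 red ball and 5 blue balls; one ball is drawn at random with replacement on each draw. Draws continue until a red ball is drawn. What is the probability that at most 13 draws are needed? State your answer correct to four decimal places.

0.9065

Y = number of draws to the first success; geometric, p = 0.166667.
P(Y ≤ 13) = 1 − (1−p)^13 = 1 − 0.093464 = 0.906536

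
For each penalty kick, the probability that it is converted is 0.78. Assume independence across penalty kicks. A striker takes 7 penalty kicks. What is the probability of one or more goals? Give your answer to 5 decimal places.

0.99998

P(at least one) = 1 − P(none) = 1 − (1 − 0.78)^7
= 1 − 0.0000249 = 0.9999751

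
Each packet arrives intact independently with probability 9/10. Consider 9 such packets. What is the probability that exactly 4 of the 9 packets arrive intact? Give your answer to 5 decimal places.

X ~ Binomial(n=9, p=0.90).
P(X=4) = C(9,4) · p^4 · (1−p)^5
= 126 · 0.6561 · 1e-05 = 0.0008267

0.00083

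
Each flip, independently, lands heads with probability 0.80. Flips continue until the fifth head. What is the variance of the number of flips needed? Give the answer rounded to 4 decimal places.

1.5625

Y = total flips until the fifth success; negative binomial with r=5, p=0.80.
Var(Y) = r(1−p)/p² = 5·0.20 / 0.80² = 1.562500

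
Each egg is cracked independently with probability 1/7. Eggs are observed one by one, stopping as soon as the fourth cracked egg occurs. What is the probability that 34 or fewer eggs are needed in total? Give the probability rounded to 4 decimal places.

0.7355

Finishing within 34 eggs ⇔ at least 4 successes in the first 34. With X ~ Binomial(34, 0.142857), P(Y ≤ 34) = 1 − P(X ≤ 3).
  k=0: C(34,0)·0.142857^0·0.857143^34 = 0.005294
  k=1: C(34,1)·0.142857^1·0.857143^33 = 0.030001
  k=2: C(34,2)·0.142857^2·0.857143^32 = 0.082503
  k=3: C(34,3)·0.142857^3·0.857143^31 = 0.146672
1 − 0.264470 = 0.735530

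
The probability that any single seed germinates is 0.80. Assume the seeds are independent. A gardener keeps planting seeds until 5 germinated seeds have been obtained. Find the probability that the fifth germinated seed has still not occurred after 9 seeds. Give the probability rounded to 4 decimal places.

Needing more than 9 seeds ⇔ fewer than 5 successes in the first 9. With X ~ Binomial(9, 0.80), P(Y > 9) = P(X ≤ 4).
  k=0: C(9,0)·0.80^0·0.20^9 = 0.000001
  k=1: C(9,1)·0.80^1·0.20^8 = 0.000018
  k=2: C(9,2)·0.80^2·0.20^7 = 0.000295
  k=3: C(9,3)·0.80^3·0.20^6 = 0.002753
  k=4: C(9,4)·0.80^4·0.20^5 = 0.016515
P(X ≤ 4) = 0.019581

0.0196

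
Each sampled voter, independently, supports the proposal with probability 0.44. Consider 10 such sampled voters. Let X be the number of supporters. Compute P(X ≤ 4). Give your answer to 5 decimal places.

0.53042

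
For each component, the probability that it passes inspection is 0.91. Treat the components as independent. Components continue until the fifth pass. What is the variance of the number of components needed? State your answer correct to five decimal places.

0.54341

Y = total components until the fifth success; negative binomial with r=5, p=0.91.
Var(Y) = r(1−p)/p² = 5·0.09 / 0.91² = 0.5434126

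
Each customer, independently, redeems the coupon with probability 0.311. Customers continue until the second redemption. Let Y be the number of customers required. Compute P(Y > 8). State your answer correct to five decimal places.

0.23418

Needing more than 8 customers ⇔ fewer than 2 successes in the first 8. With X ~ Binomial(8, 0.311), P(Y > 8) = P(X ≤ 1).
  k=0: C(8,0)·0.311^0·0.689^8 = 0.0507871
  k=1: C(8,1)·0.311^1·0.689^7 = 0.1833939
P(X ≤ 1) = 0.2341811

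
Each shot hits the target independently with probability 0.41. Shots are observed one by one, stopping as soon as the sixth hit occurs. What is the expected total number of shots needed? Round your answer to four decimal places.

Y = total shots until the sixth success; negative binomial with r=6, p=0.41.
E[Y] = r / p = 6 / 0.41 = 14.634146

14.6341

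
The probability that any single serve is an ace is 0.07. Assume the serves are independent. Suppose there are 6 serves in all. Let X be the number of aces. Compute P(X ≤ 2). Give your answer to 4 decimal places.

X ~ Binomial(6, 0.07); P(X ≤ 2) = Σ C(6,k) p^k (1−p)^(6−k) over k:
  k=0: C(6,0)·0.07^0·0.93^6 = 0.646990
  k=1: C(6,1)·0.07^1·0.93^5 = 0.292189
  k=2: C(6,2)·0.07^2·0.93^4 = 0.054982
Total = 0.994161

0.9942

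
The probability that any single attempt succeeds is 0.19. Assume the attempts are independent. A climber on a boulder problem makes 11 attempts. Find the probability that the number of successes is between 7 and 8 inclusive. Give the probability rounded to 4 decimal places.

0.0014

X ~ Binomial(11, 0.19); P(7 ≤ X ≤ 8) = Σ C(11,k) p^k (1−p)^(11−k) over k:
  k=7: C(11,7)·0.19^7·0.81^4 = 0.001270
  k=8: C(11,8)·0.19^8·0.81^3 = 0.000149
Total = 0.001419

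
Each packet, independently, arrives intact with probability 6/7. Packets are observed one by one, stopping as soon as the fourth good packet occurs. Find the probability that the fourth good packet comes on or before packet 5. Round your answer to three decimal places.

0.848

Finishing within 5 packets ⇔ at least 4 successes in the first 5. With X ~ Binomial(5, 0.857143), P(Y ≤ 5) = 1 − P(X ≤ 3).
  k=0: C(5,0)·0.857143^0·0.142857^5 = 0.00006
  k=1: C(5,1)·0.857143^1·0.142857^4 = 0.00178
  k=2: C(5,2)·0.857143^2·0.142857^3 = 0.02142
  k=3: C(5,3)·0.857143^3·0.142857^2 = 0.12852
1 − 0.15178 = 0.84822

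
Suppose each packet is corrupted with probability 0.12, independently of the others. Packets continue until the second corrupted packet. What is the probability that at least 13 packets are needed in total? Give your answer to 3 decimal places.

Needing more than 12 packets ⇔ fewer than 2 successes in the first 12. With X ~ Binomial(12, 0.12), P(Y > 12) = P(X ≤ 1).
  k=0: C(12,0)·0.12^0·0.88^12 = 0.21567
  k=1: C(12,1)·0.12^1·0.88^11 = 0.35292
P(X ≤ 1) = 0.56859

0.569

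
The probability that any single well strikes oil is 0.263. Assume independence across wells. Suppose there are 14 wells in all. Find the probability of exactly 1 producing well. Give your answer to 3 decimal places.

0.070

X ~ Binomial(n=14, p=0.263).
P(X=1) = C(14,1) · p^1 · (1−p)^13
= 14 · 0.263 · 0.018927 = 0.06969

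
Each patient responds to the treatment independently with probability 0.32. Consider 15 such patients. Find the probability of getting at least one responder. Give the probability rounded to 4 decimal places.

0.9969

P(at least one) = 1 − P(none) = 1 − (1 − 0.32)^15
= 1 − 0.003074 = 0.996926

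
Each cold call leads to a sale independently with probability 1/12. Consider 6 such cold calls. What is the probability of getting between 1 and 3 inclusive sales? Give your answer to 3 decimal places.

X ~ Binomial(6, 0.083333); P(1 ≤ X ≤ 3) = Σ C(6,k) p^k (1−p)^(6−k) over k:
  k=1: C(6,1)·0.083333^1·0.916667^5 = 0.32361
  k=2: C(6,2)·0.083333^2·0.916667^4 = 0.07355
  k=3: C(6,3)·0.083333^3·0.916667^3 = 0.00891
Total = 0.40608

0.406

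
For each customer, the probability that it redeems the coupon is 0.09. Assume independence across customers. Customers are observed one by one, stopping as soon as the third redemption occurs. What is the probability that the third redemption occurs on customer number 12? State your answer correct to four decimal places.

Y = trial on which the third success occurs; negative binomial, r=3, p=0.09.
P(Y=12) = C(11,2) · p^3 · (1−p)^9
= 55 · 0.000729 · 0.42793 = 0.017158

0.0172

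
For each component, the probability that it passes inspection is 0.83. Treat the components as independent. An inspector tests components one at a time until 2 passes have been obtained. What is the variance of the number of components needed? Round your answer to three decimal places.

Y = total components until the second success; negative binomial with r=2, p=0.83.
Var(Y) = r(1−p)/p² = 2·0.17 / 0.83² = 0.49354

0.494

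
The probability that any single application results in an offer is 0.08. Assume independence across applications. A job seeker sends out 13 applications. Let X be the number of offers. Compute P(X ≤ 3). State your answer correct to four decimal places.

0.9837

X ~ Binomial(13, 0.08); P(X ≤ 3) = Σ C(13,k) p^k (1−p)^(13−k) over k:
  k=0: C(13,0)·0.08^0·0.92^13 = 0.338253
  k=1: C(13,1)·0.08^1·0.92^12 = 0.382373
  k=2: C(13,2)·0.08^2·0.92^11 = 0.199499
  k=3: C(13,3)·0.08^3·0.92^10 = 0.063608
Total = 0.983733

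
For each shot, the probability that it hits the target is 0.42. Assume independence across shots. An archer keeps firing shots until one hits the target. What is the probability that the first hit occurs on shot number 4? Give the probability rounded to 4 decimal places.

Geometric (trials to first success), p = 0.42.
P(Y = 4) = (1−p)^3 · p = 0.19511 · 0.42 = 0.081947

0.0819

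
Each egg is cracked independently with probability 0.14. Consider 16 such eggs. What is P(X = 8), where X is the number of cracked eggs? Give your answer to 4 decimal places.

0.0006

X ~ Binomial(n=16, p=0.14).
P(X=8) = C(16,8) · p^8 · (1−p)^8
= 12870 · 1.4758e-07 · 0.29922 = 0.000568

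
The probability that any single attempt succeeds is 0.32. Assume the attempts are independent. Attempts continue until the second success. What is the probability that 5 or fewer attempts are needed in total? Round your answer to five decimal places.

Finishing within 5 attempts ⇔ at least 2 successes in the first 5. With X ~ Binomial(5, 0.32), P(Y ≤ 5) = 1 − P(X ≤ 1).
  k=0: C(5,0)·0.32^0·0.68^5 = 0.1453934
  k=1: C(5,1)·0.32^1·0.68^4 = 0.3421020
1 − 0.4874954 = 0.5125046

0.51250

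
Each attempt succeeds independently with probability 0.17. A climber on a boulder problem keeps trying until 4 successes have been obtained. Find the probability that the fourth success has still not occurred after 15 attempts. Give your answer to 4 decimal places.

0.7571

Needing more than 15 attempts ⇔ fewer than 4 successes in the first 15. With X ~ Binomial(15, 0.17), P(Y > 15) = P(X ≤ 3).
  k=0: C(15,0)·0.17^0·0.83^15 = 0.061118
  k=1: C(15,1)·0.17^1·0.83^14 = 0.187773
  k=2: C(15,2)·0.17^2·0.83^13 = 0.269217
  k=3: C(15,3)·0.17^3·0.83^12 = 0.238944
P(X ≤ 3) = 0.757052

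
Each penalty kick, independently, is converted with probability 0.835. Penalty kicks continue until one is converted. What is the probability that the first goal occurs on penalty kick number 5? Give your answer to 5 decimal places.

Geometric (trials to first success), p = 0.835.
P(Y = 5) = (1−p)^4 · p = 0.0007412 · 0.835 = 0.0006189

0.00062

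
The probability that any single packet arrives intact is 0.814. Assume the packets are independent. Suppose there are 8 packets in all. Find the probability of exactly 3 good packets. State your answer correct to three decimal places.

0.007

X ~ Binomial(n=8, p=0.814).
P(X=3) = C(8,3) · p^3 · (1−p)^5
= 56 · 0.53935 · 0.00022262 = 0.00672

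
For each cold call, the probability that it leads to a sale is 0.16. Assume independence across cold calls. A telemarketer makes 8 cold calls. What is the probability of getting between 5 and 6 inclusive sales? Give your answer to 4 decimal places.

X ~ Binomial(8, 0.16); P(5 ≤ X ≤ 6) = Σ C(8,k) p^k (1−p)^(8−k) over k:
  k=5: C(8,5)·0.16^5·0.84^3 = 0.003480
  k=6: C(8,6)·0.16^6·0.84^2 = 0.000331
Total = 0.003812

0.0038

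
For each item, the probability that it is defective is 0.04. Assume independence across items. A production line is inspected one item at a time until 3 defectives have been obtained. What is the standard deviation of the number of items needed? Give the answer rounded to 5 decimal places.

42.42641

Y = total items until the third success; negative binomial with r=3, p=0.04.
SD(Y) = √[r(1−p)/p²] = √(1800.0000000) = 42.4264069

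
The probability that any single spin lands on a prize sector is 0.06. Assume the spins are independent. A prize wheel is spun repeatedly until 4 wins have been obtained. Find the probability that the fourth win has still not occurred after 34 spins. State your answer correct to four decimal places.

Needing more than 34 spins ⇔ fewer than 4 successes in the first 34. With X ~ Binomial(34, 0.06), P(Y > 34) = P(X ≤ 3).
  k=0: C(34,0)·0.06^0·0.94^34 = 0.121996
  k=1: C(34,1)·0.06^1·0.94^33 = 0.264758
  k=2: C(34,2)·0.06^2·0.94^32 = 0.278841
  k=3: C(34,3)·0.06^3·0.94^31 = 0.189849
P(X ≤ 3) = 0.855445

0.8554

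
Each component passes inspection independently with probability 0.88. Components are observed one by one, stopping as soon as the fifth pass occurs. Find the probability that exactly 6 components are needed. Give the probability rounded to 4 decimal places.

0.3166

Y = trial on which the fifth success occurs; negative binomial, r=5, p=0.88.
P(Y=6) = C(5,4) · p^5 · (1−p)^1
= 5 · 0.52773 · 0.12 = 0.316639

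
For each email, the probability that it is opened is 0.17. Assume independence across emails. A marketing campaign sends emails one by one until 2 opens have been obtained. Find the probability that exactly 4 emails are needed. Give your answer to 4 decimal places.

Y = trial on which the second success occurs; negative binomial, r=2, p=0.17.
P(Y=4) = C(3,1) · p^2 · (1−p)^2
= 3 · 0.0289 · 0.6889 = 0.059728

0.0597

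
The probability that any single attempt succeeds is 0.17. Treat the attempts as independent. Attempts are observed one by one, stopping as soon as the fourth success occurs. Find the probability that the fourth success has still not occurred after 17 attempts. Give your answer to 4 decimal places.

Needing more than 17 attempts ⇔ fewer than 4 successes in the first 17. With X ~ Binomial(17, 0.17), P(Y > 17) = P(X ≤ 3).
  k=0: C(17,0)·0.17^0·0.83^17 = 0.042104
  k=1: C(17,1)·0.17^1·0.83^16 = 0.146605
  k=2: C(17,2)·0.17^2·0.83^15 = 0.240219
  k=3: C(17,3)·0.17^3·0.83^14 = 0.246008
P(X ≤ 3) = 0.674936

0.6749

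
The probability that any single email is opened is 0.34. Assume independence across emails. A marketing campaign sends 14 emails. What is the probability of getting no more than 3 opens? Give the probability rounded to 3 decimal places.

0.244

X ~ Binomial(14, 0.34); P(X ≤ 3) = Σ C(14,k) p^k (1−p)^(14−k) over k:
  k=0: C(14,0)·0.34^0·0.66^14 = 0.00298
  k=1: C(14,1)·0.34^1·0.66^13 = 0.02146
  k=2: C(14,2)·0.34^2·0.66^12 = 0.07187
  k=3: C(14,3)·0.34^3·0.66^11 = 0.14809
Total = 0.24439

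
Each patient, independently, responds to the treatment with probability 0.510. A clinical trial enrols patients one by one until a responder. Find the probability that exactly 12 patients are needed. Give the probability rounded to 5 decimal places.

Geometric (trials to first success), p = 0.51.
P(Y = 12) = (1−p)^11 · p = 0.00039098 · 0.51 = 0.0001994

0.00020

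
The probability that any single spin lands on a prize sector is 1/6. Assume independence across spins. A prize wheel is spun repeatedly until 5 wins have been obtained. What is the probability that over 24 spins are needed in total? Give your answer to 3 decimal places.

Needing more than 24 spins ⇔ fewer than 5 successes in the first 24. With X ~ Binomial(24, 0.166667), P(Y > 24) = P(X ≤ 4).
  k=0: C(24,0)·0.166667^0·0.833333^24 = 0.01258
  k=1: C(24,1)·0.166667^1·0.833333^23 = 0.06038
  k=2: C(24,2)·0.166667^2·0.833333^22 = 0.13887
  k=3: C(24,3)·0.166667^3·0.833333^21 = 0.20368
  k=4: C(24,4)·0.166667^4·0.833333^20 = 0.21387
P(X ≤ 4) = 0.62938

0.629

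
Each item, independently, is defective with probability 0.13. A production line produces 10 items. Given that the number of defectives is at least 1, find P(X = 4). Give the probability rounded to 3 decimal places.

0.035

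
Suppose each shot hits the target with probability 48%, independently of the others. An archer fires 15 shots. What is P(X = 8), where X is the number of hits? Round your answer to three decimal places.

X ~ Binomial(n=15, p=0.48).
P(X=8) = C(15,8) · p^8 · (1−p)^7
= 6435 · 0.0028179 · 0.010281 = 0.18642

0.186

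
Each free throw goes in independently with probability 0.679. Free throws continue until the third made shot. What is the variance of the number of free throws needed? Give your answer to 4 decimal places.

2.0888

Y = total free throws until the third success; negative binomial with r=3, p=0.679.
Var(Y) = r(1−p)/p² = 3·0.321 / 0.679² = 2.088751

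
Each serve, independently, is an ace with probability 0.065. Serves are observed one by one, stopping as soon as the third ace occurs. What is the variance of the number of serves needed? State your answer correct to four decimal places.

663.9053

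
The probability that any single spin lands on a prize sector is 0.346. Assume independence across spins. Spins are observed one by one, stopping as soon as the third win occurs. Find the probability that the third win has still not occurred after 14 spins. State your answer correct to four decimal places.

Needing more than 14 spins ⇔ fewer than 3 successes in the first 14. With X ~ Binomial(14, 0.346), P(Y > 14) = P(X ≤ 2).
  k=0: C(14,0)·0.346^0·0.654^14 = 0.002619
  k=1: C(14,1)·0.346^1·0.654^13 = 0.019396
  k=2: C(14,2)·0.346^2·0.654^12 = 0.066700
P(X ≤ 2) = 0.088715

0.0887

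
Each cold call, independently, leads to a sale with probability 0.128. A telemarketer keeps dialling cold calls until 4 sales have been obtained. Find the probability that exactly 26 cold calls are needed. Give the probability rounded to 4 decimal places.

0.0303

Y = trial on which the fourth success occurs; negative binomial, r=4, p=0.128.
P(Y=26) = C(25,3) · p^4 · (1−p)^22
= 2300 · 0.00026844 · 0.049132 = 0.030334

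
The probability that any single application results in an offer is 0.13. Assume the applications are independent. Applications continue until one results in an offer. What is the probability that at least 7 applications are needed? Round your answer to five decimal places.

0.43363

Y = number of applications to the first success; geometric, p = 0.13.
P(Y > 6) = P(first 6 all fail) = (1−p)^6 = 0.4336262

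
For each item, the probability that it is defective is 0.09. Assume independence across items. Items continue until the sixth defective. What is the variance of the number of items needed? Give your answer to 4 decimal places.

674.0741

Y = total items until the sixth success; negative binomial with r=6, p=0.09.
Var(Y) = r(1−p)/p² = 6·0.91 / 0.09² = 674.074074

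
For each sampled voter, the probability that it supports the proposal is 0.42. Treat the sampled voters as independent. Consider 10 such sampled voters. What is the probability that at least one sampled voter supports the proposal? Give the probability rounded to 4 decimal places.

P(at least one) = 1 − P(none) = 1 − (1 − 0.42)^10
= 1 − 0.004308 = 0.995692

0.9957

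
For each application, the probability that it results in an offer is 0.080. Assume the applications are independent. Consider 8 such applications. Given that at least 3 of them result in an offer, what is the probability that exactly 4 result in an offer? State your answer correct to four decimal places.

0.0973

X ~ Binomial(8, 0.08). Want P(X=4 | X≥3) = P(X=4) / P(X≥3).
P(X=4) = C(8,4)·0.08^4·0.92^4 = 0.002054
P(X≥3) = 1 − 0.513219 − 0.357022 − 0.108659 = 0.021100
Ratio = 0.002054 / 0.021100 = 0.097346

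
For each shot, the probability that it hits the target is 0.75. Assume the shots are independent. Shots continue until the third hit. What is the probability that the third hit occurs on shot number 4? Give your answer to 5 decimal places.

Y = trial on which the third success occurs; negative binomial, r=3, p=0.75.
P(Y=4) = C(3,2) · p^3 · (1−p)^1
= 3 · 0.42188 · 0.25 = 0.3164062

0.31641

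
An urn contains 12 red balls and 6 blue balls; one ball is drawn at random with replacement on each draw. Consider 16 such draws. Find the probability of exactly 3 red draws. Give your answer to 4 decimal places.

0.0001

X ~ Binomial(n=16, p=0.666667).
P(X=3) = C(16,3) · p^3 · (1−p)^13
= 560 · 0.2963 · 6.2723e-07 = 0.000104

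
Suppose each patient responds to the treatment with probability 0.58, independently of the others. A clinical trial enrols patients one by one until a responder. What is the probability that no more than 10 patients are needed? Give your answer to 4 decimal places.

Y = number of patients to the first success; geometric, p = 0.58.
P(Y ≤ 10) = 1 − (1−p)^10 = 1 − 0.000171 = 0.999829

0.9998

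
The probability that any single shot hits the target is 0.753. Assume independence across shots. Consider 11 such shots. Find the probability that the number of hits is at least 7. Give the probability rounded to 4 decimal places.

X ~ Binomial(11, 0.753); P(X ≥ 7) = Σ C(11,k) p^k (1−p)^(11−k) over k:
  k=7: C(11,7)·0.753^7·0.247^4 = 0.168604
  k=8: C(11,8)·0.753^8·0.247^3 = 0.257001
  k=9: C(11,9)·0.753^9·0.247^2 = 0.261163
  k=10: C(11,10)·0.753^10·0.247^1 = 0.159235
  k=11: C(11,11)·0.753^11·0.247^0 = 0.044131
Total = 0.890134

0.8901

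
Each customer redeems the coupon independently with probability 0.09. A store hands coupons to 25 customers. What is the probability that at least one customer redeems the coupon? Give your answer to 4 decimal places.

0.9054

P(at least one) = 1 − P(none) = 1 − (1 − 0.09)^25
= 1 − 0.094631 = 0.905369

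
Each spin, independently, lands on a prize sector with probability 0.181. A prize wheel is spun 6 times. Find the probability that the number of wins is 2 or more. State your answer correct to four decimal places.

0.2980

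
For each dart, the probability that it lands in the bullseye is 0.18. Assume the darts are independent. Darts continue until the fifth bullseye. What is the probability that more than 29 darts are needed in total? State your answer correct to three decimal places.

Needing more than 29 darts ⇔ fewer than 5 successes in the first 29. With X ~ Binomial(29, 0.18), P(Y > 29) = P(X ≤ 4).
  k=0: C(29,0)·0.18^0·0.82^29 = 0.00317
  k=1: C(29,1)·0.18^1·0.82^28 = 0.02016
  k=2: C(29,2)·0.18^2·0.82^27 = 0.06195
  k=3: C(29,3)·0.18^3·0.82^26 = 0.12239
  k=4: C(29,4)·0.18^4·0.82^25 = 0.17463
P(X ≤ 4) = 0.38230

0.382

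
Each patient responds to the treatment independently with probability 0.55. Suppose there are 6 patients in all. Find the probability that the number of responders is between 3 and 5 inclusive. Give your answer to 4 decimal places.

0.7171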